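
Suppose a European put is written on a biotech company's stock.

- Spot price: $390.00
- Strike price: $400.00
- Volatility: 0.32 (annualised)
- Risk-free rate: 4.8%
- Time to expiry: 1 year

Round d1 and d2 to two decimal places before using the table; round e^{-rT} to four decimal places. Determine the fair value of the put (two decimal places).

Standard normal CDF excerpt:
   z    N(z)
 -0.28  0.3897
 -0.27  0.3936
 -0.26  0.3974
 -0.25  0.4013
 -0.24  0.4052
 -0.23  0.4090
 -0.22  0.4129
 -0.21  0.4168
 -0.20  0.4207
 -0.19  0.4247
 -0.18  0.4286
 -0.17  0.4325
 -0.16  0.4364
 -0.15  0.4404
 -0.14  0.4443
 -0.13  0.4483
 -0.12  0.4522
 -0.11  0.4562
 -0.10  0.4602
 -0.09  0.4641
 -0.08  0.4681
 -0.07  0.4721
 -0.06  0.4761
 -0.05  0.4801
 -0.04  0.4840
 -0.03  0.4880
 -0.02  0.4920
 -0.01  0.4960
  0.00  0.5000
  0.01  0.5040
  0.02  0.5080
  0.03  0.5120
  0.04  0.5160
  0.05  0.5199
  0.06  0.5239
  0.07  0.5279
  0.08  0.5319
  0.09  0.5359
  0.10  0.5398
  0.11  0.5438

σ√T = 0.32 × 1.0000 = 0.3200
d₁ = [ln(390/400) + (0.048 + 0.32²/2)·1] / 0.3200 = [-0.0253 + 0.0992] / 0.3200 = 0.2309 ⇒ 0.23
d₂ = d₁ − σ√T = 0.2309 − 0.3200 = -0.0891 ⇒ -0.09
exp(−rT) = exp(−0.048·1) = 0.9531
N(−d₂) = N(0.09) = 0.5359;  N(−d₁) = N(-0.23) = 0.4090
P = 400·0.9531·0.5359 − 390·0.4090 = 204.3065 − 159.5100 = 44.7965

$44.80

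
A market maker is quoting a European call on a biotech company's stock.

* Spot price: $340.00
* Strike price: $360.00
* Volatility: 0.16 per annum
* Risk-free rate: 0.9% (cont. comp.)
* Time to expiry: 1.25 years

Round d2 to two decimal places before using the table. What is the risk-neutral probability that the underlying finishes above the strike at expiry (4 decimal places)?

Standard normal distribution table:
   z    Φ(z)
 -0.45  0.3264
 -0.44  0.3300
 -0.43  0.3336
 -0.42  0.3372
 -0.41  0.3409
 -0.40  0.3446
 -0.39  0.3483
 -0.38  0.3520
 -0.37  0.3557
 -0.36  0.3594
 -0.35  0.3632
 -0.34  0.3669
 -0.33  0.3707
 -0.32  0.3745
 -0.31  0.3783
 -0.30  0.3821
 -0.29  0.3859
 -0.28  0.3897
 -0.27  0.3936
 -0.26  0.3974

σ√T = 0.16·√1.25 = 0.1789
ln(S/K) + (r + σ²/2)T = ln(340/360) + (0.009 + 0.16²/2)·1.25 = -0.0572 + 0.0272 = -0.0299
d₁ = -0.0299 / 0.1789 = -0.1672 → -0.17
d₂ = d₁ − σ√T = -0.1672 − 0.1789 = -0.3461 → -0.35
Risk-neutral Pr[S_T > K] = N(d₂) = N(-0.35) = 0.3632

0.3632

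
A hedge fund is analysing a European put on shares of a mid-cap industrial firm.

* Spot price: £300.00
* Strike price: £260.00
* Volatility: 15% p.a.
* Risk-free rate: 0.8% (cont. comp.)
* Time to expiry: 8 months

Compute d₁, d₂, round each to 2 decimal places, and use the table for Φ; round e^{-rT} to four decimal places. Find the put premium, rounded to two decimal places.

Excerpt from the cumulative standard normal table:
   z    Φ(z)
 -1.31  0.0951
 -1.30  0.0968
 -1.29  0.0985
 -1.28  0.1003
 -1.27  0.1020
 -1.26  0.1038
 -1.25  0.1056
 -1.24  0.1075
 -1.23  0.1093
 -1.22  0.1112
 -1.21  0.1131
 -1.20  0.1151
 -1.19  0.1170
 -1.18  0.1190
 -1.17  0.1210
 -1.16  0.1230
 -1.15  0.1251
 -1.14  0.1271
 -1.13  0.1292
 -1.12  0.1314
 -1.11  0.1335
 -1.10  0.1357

£1.75

σ√T = 0.15 × 0.8165 = 0.1225
d₁ = [ln(300/260) + (0.008 + 0.15²/2)·0.6667] / 0.1225 = [0.1431 + 0.0128] / 0.1225 = 1.2732 ⇒ 1.27
d₂ = d₁ − σ√T = 1.2732 − 0.1225 = 1.1507 ⇒ 1.15
exp(−rT) = exp(−0.008·0.6667) = 0.9947
P = 260·0.9947·N(-1.15) − 300·N(-1.27) = 260·0.9947·0.1251 − 300·0.1020 = 32.3536 − 30.6000 = 1.7536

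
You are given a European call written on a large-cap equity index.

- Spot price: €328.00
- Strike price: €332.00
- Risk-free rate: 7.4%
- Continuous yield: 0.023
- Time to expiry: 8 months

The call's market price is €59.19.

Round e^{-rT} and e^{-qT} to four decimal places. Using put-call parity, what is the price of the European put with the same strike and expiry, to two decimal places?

€52.21

e^(−qT) = e^(−0.023·0.6667) = 0.9848;  e^(−rT) = e^(−0.074·0.6667) = 0.9519
Put-call parity: C − P = S·e^(−qT) − K·e^(−rT) = 328·0.9848 − 332·0.9519 = 323.0144 − 316.0308 = 6.9836
P = C − (C − P) = 59.19 − (6.9836) = 52.2064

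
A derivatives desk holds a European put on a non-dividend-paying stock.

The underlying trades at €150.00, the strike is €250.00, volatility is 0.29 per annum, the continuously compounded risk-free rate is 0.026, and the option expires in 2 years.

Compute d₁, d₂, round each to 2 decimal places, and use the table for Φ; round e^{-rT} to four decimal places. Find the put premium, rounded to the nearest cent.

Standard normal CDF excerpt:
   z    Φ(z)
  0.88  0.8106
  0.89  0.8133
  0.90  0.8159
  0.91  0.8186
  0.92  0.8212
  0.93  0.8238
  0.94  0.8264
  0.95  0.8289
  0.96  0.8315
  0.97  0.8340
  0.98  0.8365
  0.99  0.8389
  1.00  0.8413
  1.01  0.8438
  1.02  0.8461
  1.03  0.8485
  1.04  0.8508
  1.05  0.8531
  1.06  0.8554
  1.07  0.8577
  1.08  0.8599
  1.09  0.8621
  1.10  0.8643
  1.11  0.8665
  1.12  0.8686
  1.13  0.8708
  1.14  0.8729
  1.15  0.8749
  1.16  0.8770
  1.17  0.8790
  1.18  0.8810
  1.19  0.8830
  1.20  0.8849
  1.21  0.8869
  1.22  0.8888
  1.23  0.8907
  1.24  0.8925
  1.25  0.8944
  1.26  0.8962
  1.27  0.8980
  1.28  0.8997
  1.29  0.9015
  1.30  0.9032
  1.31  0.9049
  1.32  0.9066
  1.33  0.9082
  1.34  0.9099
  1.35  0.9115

€92.37

T = 2;  σ√T = 0.4101
d₁ = [ln(150/250) + (0.026 + 0.29²/2)·2] / 0.4101 = [-0.5108 + 0.1361] / 0.4101 = -0.9137 → -0.91
d₂ = d₁ − σ√T = -0.9137 − 0.4101 = -1.3238 → -1.32
e^(−rT) = e^(−0.026·2) = 0.9493
P = 250·0.9493·N(1.32) − 150·N(0.91) = 250·0.9493·0.9066 − 150·0.8186 = 215.1588 − 122.7900 = 92.3688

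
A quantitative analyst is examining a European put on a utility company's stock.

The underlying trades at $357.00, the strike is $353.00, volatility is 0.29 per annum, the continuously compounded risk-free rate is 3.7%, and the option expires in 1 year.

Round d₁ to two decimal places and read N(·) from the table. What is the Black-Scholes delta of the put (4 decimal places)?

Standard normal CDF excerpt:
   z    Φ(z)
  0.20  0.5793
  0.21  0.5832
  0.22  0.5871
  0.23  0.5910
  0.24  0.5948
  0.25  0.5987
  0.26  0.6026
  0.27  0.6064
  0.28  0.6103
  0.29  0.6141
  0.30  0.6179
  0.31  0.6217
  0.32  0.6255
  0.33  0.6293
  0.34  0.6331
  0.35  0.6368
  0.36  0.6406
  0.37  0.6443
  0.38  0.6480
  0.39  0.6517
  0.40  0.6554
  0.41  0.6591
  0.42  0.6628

-0.3783

σ√T = 0.29 × 1.0000 = 0.2900
d₁ = [ln(357/353) + (0.037 + 0.29²/2)·1] / 0.2900 = [0.0113 + 0.0790] / 0.2900 = 0.3114 which rounds to 0.31
N(d₁) = N(0.31) = 0.6217
Δ_put = N(d₁) − 1 = 0.6217 − 1 = -0.3783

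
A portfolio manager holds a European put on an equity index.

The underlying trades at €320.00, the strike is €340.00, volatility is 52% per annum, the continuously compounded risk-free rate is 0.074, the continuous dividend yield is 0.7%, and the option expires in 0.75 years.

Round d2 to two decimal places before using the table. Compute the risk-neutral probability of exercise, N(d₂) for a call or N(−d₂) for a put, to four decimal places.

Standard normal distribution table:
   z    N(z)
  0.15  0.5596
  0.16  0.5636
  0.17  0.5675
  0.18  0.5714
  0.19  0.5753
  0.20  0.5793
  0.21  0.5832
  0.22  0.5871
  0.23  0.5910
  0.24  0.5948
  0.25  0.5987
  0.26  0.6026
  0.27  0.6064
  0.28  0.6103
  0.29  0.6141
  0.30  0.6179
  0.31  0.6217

0.5987

σ√T = 0.52·√0.75 = 0.4503
ln(S/K) + (r − q + σ²/2)T = ln(320/340) + (0.074 − 0.007 + 0.52²/2)·0.75 = -0.0606 + 0.1517 = 0.0910
d₁ = 0.0910 / 0.4503 = 0.2021 → 0.20
d₂ = d₁ − σ√T = 0.2021 − 0.4503 = -0.2482 → -0.25
Pr(exercise) under Q = N(−d₂) = N(0.25) = 0.5987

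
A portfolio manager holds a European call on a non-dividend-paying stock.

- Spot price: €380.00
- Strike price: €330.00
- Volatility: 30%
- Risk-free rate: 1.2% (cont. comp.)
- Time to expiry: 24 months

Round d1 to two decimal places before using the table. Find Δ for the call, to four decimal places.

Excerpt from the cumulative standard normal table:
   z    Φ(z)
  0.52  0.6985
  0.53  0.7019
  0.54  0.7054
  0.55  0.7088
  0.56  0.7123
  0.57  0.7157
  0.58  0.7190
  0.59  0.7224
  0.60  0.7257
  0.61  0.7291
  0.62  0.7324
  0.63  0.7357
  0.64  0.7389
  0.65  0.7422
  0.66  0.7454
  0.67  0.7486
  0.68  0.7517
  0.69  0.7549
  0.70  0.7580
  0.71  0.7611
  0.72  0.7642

σ√T = 0.3·√2 = 0.4243
d₁ = [ln(380/330) + (0.012 + ½·0.3²)·2] / (σ√T) = (0.1411 + 0.1140) / 0.4243 = 0.6012 which rounds to 0.60
N(d₁) = N(0.60) = 0.7257
Δ_call = N(d₁) = 0.7257

0.7257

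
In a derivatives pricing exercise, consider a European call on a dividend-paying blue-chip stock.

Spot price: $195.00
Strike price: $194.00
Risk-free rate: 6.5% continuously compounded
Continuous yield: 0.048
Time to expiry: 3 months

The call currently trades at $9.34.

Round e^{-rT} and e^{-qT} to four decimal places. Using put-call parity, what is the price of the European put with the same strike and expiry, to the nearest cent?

$7.54

exp(−qT) = exp(−0.048·0.25) = 0.9881;  exp(−rT) = exp(−0.065·0.25) = 0.9839
Put-call parity: C − P = S·e^(−qT) − K·e^(−rT) = 195·0.9881 − 194·0.9839 = 192.6795 − 190.8766 = 1.8029
P = C − (C − P) = 9.34 − (1.8029) = 7.5371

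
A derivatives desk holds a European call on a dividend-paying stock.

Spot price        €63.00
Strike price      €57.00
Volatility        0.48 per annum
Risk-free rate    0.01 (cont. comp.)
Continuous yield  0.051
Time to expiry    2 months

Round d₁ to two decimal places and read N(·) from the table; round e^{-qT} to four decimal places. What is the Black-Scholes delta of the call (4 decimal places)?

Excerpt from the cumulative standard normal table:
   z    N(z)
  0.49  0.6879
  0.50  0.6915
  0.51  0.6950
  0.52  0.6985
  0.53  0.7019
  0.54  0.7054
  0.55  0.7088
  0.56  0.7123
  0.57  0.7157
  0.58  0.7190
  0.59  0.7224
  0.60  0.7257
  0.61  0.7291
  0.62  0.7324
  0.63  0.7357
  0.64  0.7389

σ√T = 0.48 × 0.4082 = 0.1960
ln(S/K) + (r − q + σ²/2)T = ln(63/57) + (0.01 − 0.051 + 0.48²/2)·0.1667 = 0.1001 + 0.0124 = 0.1125
d₁ = 0.1125 / 0.1960 = 0.5738 ≈ 0.57
N(d₁) = N(0.57) = 0.7157
Δ_call = exp(−qT)·N(d₁) = 0.9915·0.7157 = 0.7096

0.7096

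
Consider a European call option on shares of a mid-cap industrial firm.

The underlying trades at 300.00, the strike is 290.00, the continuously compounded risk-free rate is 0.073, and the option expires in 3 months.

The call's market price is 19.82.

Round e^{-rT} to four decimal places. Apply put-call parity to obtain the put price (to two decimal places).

4.57

exp(−rT) = exp(−0.073·0.25) = 0.9819
Put-call parity: C − P = S − K·e^(−rT) = 300 − 290·0.9819 = 300 − 284.7510 = 15.2490
P = C − (C − P) = 19.82 − (15.2490) = 4.5710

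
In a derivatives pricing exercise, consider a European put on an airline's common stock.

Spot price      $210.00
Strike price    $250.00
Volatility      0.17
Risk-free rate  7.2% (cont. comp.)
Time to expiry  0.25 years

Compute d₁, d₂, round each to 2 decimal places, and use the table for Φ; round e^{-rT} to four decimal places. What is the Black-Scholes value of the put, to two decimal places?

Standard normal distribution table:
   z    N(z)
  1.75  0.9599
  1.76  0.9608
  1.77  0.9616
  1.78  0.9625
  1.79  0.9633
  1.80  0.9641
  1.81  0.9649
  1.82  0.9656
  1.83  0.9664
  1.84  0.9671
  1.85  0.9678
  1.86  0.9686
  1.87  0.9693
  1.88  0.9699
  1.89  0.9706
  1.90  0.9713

σ√T = 0.17·√0.25 = 0.0850
d₁ = [ln(210/250) + (0.072 + 0.17²/2)·0.25] / 0.0850 = [-0.1744 + 0.0216] / 0.0850 = -1.7970 → -1.80
d₂ = d₁ − σ√T = -1.7970 − 0.0850 = -1.8820 → -1.88
e^(−rT) = e^(−0.072·0.25) = 0.9822
P = 250·0.9822·N(1.88) − 210·N(1.80) = 250·0.9822·0.9699 − 210·0.9641 = 238.1589 − 202.4610 = 35.6979

$35.70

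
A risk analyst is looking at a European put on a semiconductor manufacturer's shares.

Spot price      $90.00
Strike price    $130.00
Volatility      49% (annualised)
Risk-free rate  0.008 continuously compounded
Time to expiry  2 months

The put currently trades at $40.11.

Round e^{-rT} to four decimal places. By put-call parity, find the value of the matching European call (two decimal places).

$0.28

exp(−rT) = exp(−0.008·0.1667) = 0.9987
Put-call parity: C − P = S − K·e^(−rT) = 90 − 130·0.9987 = 90 − 129.8310 = -39.8310
C = P + (C − P) = 40.11 + (-39.8310) = 0.2790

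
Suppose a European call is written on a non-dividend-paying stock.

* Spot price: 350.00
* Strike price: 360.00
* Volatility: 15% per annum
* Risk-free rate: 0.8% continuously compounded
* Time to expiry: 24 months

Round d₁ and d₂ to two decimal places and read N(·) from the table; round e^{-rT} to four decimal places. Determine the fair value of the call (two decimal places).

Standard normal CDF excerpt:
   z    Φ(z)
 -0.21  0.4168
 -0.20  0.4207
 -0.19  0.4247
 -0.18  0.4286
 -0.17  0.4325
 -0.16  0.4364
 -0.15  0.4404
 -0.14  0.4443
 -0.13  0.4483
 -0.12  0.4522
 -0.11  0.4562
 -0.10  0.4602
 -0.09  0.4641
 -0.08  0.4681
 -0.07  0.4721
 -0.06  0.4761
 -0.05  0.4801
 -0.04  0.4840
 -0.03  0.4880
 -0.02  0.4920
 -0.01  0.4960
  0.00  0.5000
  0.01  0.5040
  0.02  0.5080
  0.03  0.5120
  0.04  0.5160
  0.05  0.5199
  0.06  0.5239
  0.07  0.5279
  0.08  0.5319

27.36

σ√T = 0.15·√2 = 0.2121
d₁ = [ln(350/360) + (0.008 + 0.15²/2)·2] / 0.2121 = [-0.0282 + 0.0385] / 0.2121 = 0.0487 ⇒ 0.05
d₂ = d₁ − σ√T = 0.0487 − 0.2121 = -0.1634 ⇒ -0.16
exp(−rT) = exp(−0.008·2) = 0.9841
C = 350·N(0.05) − 360·0.9841·N(-0.16) = 350·0.5199 − 360·0.9841·0.4364 = 181.9650 − 154.6060 = 27.3590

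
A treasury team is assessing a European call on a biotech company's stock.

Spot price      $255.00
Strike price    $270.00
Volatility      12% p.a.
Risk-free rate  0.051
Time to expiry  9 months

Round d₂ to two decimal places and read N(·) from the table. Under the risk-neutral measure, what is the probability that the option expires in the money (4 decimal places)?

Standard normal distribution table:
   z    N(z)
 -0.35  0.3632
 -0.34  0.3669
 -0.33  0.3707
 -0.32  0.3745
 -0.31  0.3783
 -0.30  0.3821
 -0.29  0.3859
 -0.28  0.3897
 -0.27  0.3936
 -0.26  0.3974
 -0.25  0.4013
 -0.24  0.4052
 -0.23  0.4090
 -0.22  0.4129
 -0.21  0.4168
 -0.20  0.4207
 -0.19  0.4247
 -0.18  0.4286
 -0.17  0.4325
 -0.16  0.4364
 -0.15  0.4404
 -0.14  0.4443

0.4090

σ√T = 0.12 × 0.8660 = 0.1039
d₁ = [ln(255/270) + (0.051 + 0.12²/2)·0.75] / 0.1039 = [-0.0572 + 0.0436] / 0.1039 = -0.1300 ≈ -0.13
d₂ = d₁ − σ√T = -0.1300 − 0.1039 = -0.2339 ≈ -0.23
Risk-neutral Pr[S_T > K] = N(d₂) = N(-0.23) = 0.4090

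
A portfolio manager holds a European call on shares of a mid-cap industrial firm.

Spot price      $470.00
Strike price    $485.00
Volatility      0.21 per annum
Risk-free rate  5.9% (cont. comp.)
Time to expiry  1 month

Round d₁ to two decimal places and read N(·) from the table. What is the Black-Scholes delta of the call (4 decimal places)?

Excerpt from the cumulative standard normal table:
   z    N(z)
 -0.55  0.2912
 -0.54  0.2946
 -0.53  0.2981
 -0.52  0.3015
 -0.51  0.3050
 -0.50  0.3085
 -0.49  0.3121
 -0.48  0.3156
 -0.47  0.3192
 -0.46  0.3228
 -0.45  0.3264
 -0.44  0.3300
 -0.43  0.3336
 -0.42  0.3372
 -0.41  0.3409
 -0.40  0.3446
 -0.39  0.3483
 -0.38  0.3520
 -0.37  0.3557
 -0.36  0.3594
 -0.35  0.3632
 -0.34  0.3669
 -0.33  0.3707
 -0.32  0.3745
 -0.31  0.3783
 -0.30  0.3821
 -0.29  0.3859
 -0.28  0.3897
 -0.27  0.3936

0.3409

σ√T = 0.21 × 0.2887 = 0.0606
d₁ = [ln(470/485) + (0.059 + 0.21²/2)·0.08333] / 0.0606 = [-0.0314 + 0.0068] / 0.0606 = -0.4068 ⇒ -0.41
N(d₁) = N(-0.41) = 0.3409
Δ_call = N(d₁) = 0.3409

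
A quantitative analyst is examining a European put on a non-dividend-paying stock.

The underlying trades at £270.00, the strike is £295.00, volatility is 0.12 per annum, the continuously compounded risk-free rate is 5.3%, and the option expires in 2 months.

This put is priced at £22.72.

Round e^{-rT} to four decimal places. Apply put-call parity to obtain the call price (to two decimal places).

£0.32

exp(−rT) = exp(−0.053·0.1667) = 0.9912
Put-call parity: C − P = S − K·e^(−rT) = 270 − 295·0.9912 = 270 − 292.4040 = -22.4040
C = P + (C − P) = 22.72 + (-22.4040) = 0.3160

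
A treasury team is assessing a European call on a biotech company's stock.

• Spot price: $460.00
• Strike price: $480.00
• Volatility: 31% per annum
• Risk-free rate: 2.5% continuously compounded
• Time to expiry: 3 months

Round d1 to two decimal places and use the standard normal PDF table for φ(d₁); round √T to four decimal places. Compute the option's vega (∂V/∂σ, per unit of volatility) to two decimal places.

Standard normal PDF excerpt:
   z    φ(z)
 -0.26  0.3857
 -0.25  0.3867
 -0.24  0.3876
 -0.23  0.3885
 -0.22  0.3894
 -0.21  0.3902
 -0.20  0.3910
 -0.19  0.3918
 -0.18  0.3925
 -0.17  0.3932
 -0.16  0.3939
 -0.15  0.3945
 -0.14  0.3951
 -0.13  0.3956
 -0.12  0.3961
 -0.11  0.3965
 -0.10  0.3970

σ√T = 0.31 × 0.5000 = 0.1550
ln(S/K) + (r + σ²/2)T = ln(460/480) + (0.025 + 0.31²/2)·0.25 = -0.0426 + 0.0183 = -0.0243
d₁ = -0.0243 / 0.1550 = -0.1568 ⇒ -0.16
√T = √0.25 = 0.5000
φ(d₁) = φ(-0.16) = 0.3939
vega = S·φ(d₁)·√T = 460·0.3939·0.5000 = 90.5970
(The put has the same vega.)

90.60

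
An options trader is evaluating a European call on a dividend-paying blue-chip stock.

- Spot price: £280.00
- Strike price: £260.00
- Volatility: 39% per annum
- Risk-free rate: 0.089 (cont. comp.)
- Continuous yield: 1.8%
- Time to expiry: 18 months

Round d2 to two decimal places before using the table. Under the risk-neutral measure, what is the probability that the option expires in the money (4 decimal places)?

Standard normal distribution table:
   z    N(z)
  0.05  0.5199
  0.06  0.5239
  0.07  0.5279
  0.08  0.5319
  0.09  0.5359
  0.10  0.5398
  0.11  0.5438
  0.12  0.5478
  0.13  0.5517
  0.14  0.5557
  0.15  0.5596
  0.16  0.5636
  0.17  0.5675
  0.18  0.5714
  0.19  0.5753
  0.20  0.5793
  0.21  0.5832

T = 1.5;  σ√T = 0.4777
ln(S/K) + (r − q + σ²/2)T = ln(280/260) + (0.089 − 0.018 + 0.39²/2)·1.5 = 0.0741 + 0.2206 = 0.2947
d₁ = 0.2947 / 0.4777 = 0.6169 → 0.62
d₂ = d₁ − σ√T = 0.6169 − 0.4777 = 0.1393 → 0.14
Risk-neutral Pr[S_T > K] = N(d₂) = N(0.14) = 0.5557

0.5557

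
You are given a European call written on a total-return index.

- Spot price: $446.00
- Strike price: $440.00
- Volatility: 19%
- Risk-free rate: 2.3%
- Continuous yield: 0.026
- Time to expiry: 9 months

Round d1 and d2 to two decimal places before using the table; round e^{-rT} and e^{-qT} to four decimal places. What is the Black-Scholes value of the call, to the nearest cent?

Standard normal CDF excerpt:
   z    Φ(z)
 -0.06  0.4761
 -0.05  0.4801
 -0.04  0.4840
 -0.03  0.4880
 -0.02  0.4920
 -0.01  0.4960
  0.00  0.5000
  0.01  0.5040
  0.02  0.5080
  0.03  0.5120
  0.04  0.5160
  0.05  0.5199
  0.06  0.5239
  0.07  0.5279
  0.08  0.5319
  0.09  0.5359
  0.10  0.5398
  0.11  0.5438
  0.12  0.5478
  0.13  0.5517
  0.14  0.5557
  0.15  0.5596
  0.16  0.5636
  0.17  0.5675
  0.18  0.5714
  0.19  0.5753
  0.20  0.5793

$30.26

σ√T = 0.19·√0.75 = 0.1645
d₁ = [ln(446/440) + (0.023 − 0.026 + 0.19²/2)·0.75] / 0.1645 = [0.0135 + 0.0113] / 0.1645 = 0.1509 ≈ 0.15
d₂ = d₁ − σ√T = 0.1509 − 0.1645 = -0.0136 ≈ -0.01
exp(−qT) = exp(−0.026·0.75) = 0.9807;  exp(−rT) = exp(−0.023·0.75) = 0.9829
C = 446·0.9807·N(0.15) − 440·0.9829·N(-0.01) = 446·0.9807·0.5596 − 440·0.9829·0.4960 = 244.7647 − 214.5081 = 30.2566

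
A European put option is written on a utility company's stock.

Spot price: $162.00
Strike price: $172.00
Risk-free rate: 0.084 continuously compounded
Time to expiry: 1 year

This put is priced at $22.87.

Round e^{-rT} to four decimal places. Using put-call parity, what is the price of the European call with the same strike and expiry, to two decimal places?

$26.73

e^(−rT) = e^(−0.084·1) = 0.9194
Put-call parity: C − P = S − K·e^(−rT) = 162 − 172·0.9194 = 162 − 158.1368 = 3.8632
C = P + (C − P) = 22.87 + (3.8632) = 26.7332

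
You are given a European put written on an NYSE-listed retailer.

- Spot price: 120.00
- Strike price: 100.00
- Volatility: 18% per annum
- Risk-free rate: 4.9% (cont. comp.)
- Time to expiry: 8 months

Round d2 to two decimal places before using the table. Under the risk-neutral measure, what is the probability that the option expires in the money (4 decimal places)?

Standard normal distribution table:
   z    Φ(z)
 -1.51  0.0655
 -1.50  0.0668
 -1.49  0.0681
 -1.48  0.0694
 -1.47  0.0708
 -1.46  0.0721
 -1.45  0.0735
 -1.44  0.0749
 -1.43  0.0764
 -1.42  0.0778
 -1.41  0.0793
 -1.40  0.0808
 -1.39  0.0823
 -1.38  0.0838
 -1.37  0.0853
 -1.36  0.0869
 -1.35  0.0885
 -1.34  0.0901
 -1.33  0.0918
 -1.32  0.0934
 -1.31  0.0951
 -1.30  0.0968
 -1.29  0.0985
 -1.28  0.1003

σ√T = 0.18·√0.6667 = 0.1470
d₁ = [ln(120/100) + (0.049 + ½·0.18²)·0.6667] / (σ√T) = (0.1823 + 0.0435) / 0.1470 = 1.5363 → 1.54
d₂ = 1.5363 − 0.1470 = 1.3893 → 1.39
Pr(exercise) under Q = N(−d₂) = N(-1.39) = 0.0823

0.0823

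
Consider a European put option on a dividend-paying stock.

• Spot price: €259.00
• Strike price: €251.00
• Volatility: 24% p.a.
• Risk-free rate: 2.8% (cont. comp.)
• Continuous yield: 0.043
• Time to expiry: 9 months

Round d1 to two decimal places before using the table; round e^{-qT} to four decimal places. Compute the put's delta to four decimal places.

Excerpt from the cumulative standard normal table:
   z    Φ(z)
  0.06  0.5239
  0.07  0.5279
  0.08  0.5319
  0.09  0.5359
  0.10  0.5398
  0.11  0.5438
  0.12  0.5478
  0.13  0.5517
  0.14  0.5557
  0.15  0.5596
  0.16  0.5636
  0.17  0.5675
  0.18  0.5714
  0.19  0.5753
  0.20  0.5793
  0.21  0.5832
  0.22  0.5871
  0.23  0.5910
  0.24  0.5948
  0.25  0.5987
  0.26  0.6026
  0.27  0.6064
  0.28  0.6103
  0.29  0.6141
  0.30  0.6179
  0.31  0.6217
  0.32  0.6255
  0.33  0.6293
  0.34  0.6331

σ√T = 0.24·√0.75 = 0.2078
d₁ = [ln(259/251) + (0.028 − 0.043 + ½·0.24²)·0.75] / (σ√T) = (0.0314 + 0.0104) / 0.2078 = 0.2008 ⇒ 0.20
N(d₁) = N(0.20) = 0.5793
Δ_put = e^(−qT)·(N(d₁) − 1) = 0.9683·(0.5793 − 1) = -0.4074

-0.4074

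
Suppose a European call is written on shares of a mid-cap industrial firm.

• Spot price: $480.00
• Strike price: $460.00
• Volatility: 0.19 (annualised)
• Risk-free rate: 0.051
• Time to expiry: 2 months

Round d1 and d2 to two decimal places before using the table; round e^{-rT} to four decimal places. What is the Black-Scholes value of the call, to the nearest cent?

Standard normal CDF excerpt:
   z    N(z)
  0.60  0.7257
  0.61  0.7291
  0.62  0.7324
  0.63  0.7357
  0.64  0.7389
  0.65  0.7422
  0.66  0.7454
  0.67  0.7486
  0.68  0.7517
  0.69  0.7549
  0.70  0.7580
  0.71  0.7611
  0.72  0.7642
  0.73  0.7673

T = 0.1667;  σ√T = 0.0776
d₁ = [ln(480/460) + (0.051 + 0.19²/2)·0.1667] / 0.0776 = [0.0426 + 0.0115] / 0.0776 = 0.6970 → 0.70
d₂ = d₁ − σ√T = 0.6970 − 0.0776 = 0.6195 → 0.62
exp(−rT) = exp(−0.051·0.1667) = 0.9915
C = 480·N(0.70) − 460·0.9915·N(0.62) = 480·0.7580 − 460·0.9915·0.7324 = 363.8400 − 334.0403 = 29.7997

$29.80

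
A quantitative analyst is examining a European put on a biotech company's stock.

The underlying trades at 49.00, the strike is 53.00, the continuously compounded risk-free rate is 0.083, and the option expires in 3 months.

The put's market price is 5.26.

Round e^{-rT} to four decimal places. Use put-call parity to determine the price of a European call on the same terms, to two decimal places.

2.35

e^(−rT) = e^(−0.083·0.25) = 0.9795
Put-call parity: C − P = S − K·e^(−rT) = 49 − 53·0.9795 = 49 − 51.9135 = -2.9135
C = P + (C − P) = 5.26 + (-2.9135) = 2.3465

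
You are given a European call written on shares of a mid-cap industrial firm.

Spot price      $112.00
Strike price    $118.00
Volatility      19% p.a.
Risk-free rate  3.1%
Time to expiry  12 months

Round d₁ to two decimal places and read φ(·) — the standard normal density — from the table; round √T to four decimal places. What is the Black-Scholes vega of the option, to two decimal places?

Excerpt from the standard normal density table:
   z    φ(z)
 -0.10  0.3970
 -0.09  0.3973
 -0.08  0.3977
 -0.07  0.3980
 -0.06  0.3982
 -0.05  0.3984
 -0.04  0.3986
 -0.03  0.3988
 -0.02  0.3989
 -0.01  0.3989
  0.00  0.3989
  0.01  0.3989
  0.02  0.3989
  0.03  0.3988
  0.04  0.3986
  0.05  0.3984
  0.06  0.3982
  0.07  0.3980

44.68

σ√T = 0.19·√1 = 0.1900
d₁ = [ln(112/118) + (0.031 + ½·0.19²)·1] / (σ√T) = (-0.0522 + 0.0490) / 0.1900 = -0.0165 ≈ -0.02
√T = √1 = 1.0000
φ(d₁) = φ(-0.02) = 0.3989
vega = S·φ(d₁)·√T = 112·0.3989·1.0000 = 44.6768
(The put has the same vega.)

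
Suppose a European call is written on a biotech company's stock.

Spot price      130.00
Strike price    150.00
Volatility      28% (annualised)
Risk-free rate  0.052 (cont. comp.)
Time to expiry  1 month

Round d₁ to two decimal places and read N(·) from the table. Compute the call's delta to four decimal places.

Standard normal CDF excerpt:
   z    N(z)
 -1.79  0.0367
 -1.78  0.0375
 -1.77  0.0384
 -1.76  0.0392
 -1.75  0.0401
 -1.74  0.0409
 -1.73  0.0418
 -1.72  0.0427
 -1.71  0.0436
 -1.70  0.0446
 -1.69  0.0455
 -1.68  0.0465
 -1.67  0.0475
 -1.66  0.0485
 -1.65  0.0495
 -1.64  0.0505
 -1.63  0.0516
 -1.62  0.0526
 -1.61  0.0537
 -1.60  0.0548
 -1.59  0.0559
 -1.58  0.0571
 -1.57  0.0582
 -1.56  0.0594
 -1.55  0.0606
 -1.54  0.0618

0.0465

σ√T = 0.28·√0.08333 = 0.0808
d₁ = [ln(130/150) + (0.052 + 0.28²/2)·0.08333] / 0.0808 = [-0.1431 + 0.0076] / 0.0808 = -1.6764 → -1.68
N(d₁) = N(-1.68) = 0.0465
Δ_call = N(d₁) = 0.0465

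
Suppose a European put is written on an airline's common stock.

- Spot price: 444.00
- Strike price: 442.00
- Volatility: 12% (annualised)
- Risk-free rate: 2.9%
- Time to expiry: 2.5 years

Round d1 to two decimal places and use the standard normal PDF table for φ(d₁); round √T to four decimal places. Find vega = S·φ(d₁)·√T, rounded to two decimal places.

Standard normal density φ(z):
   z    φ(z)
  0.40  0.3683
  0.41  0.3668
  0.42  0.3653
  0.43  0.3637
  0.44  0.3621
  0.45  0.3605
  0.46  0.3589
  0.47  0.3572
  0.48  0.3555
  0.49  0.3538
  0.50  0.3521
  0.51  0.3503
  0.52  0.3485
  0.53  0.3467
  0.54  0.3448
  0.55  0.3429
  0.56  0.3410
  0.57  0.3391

247.18

T = 2.5;  σ√T = 0.1897
d₁ = [ln(444/442) + (0.029 + ½·0.12²)·2.5] / (σ√T) = (0.0045 + 0.0905) / 0.1897 = 0.5008 which rounds to 0.50
√T = √2.5 = 1.5811
φ(d₁) = φ(0.50) = 0.3521
vega = S·φ(d₁)·√T = 444·0.3521·1.5811 = 247.1772
(The call has the same vega.)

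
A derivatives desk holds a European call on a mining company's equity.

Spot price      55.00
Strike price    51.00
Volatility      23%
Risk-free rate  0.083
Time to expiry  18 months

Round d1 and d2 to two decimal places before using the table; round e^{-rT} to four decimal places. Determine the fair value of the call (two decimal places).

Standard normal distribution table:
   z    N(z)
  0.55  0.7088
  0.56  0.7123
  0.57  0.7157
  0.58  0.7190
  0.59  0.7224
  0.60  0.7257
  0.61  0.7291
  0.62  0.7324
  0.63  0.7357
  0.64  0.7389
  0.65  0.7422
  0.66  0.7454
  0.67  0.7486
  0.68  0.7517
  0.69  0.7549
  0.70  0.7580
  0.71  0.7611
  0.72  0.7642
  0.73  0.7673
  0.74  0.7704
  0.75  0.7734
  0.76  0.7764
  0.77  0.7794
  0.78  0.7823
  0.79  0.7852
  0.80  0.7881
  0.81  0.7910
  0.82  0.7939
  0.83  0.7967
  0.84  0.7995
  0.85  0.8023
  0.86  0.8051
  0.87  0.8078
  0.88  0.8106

11.90

σ√T = 0.23·√1.5 = 0.2817
d₁ = [ln(55/51) + (0.083 + ½·0.23²)·1.5] / (σ√T) = (0.0755 + 0.1642) / 0.2817 = 0.8509 ⇒ 0.85
d₂ = 0.8509 − 0.2817 = 0.5692 ⇒ 0.57
e^(−rT) = e^(−0.083·1.5) = 0.8829
C = 55·N(0.85) − 51·0.8829·N(0.57) = 55·0.8023 − 51·0.8829·0.7157 = 44.1265 − 32.2265 = 11.9000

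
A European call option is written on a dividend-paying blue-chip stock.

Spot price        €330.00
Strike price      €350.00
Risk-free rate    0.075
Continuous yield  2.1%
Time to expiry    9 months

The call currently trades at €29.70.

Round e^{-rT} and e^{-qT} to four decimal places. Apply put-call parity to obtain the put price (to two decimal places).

exp(−qT) = exp(−0.021·0.75) = 0.9844;  exp(−rT) = exp(−0.075·0.75) = 0.9453
Put-call parity: C − P = S·e^(−qT) − K·e^(−rT) = 330·0.9844 − 350·0.9453 = 324.8520 − 330.8550 = -6.0030
P = C − (C − P) = 29.70 − (-6.0030) = 35.7030

€35.70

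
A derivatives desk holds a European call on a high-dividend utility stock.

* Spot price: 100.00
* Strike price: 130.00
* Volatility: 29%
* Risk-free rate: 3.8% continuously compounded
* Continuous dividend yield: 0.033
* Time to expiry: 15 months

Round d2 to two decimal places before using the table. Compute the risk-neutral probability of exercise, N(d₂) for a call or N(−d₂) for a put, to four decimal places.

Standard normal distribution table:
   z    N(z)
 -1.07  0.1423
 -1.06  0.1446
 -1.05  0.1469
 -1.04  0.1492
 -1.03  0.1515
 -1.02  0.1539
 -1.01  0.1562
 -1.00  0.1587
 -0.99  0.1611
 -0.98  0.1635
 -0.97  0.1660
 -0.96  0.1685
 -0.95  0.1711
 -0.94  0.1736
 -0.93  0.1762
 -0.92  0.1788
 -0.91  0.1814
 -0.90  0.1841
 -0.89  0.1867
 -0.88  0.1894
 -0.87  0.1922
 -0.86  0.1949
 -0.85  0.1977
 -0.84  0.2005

0.1711

σ√T = 0.29 × 1.1180 = 0.3242
d₁ = [ln(100/130) + (0.038 − 0.033 + ½·0.29²)·1.25] / (σ√T) = (-0.2624 + 0.0588) / 0.3242 = -0.6278 which rounds to -0.63
d₂ = -0.6278 − 0.3242 = -0.9520 which rounds to -0.95
Risk-neutral Pr[S_T > K] = N(d₂) = N(-0.95) = 0.1711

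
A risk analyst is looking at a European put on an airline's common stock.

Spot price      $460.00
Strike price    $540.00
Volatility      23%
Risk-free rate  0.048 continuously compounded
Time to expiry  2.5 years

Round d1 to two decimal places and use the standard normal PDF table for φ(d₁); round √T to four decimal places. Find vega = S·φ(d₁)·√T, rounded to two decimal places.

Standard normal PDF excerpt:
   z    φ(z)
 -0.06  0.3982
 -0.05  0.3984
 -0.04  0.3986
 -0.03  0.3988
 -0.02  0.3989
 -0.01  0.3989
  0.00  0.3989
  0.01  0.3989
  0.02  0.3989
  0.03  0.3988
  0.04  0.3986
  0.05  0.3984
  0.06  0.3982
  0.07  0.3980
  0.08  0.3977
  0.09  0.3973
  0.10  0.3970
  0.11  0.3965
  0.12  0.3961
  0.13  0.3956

289.47

T = 2.5;  σ√T = 0.3637
d₁ = [ln(460/540) + (0.048 + 0.23²/2)·2.5] / 0.3637 = [-0.1603 + 0.1861] / 0.3637 = 0.0709 ⇒ 0.07
√T = √2.5 = 1.5811
φ(d₁) = φ(0.07) = 0.3980
vega = S·φ(d₁)·√T = 460·0.3980·1.5811 = 289.4678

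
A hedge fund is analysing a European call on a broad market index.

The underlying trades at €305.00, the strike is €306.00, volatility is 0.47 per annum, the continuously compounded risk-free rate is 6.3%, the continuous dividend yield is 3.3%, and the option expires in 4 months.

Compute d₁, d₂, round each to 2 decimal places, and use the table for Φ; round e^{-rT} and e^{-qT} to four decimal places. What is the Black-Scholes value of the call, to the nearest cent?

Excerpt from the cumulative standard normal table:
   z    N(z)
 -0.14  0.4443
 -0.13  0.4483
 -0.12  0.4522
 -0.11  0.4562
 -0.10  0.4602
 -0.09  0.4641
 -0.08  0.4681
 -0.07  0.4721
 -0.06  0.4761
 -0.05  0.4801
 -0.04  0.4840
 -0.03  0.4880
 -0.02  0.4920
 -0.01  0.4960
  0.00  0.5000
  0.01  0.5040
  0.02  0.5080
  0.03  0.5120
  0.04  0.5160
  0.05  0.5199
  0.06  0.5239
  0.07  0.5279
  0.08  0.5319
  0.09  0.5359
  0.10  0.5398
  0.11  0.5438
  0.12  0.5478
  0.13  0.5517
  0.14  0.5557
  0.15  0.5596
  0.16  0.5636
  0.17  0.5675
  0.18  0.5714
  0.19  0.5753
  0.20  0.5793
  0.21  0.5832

€33.33

σ√T = 0.47·√0.3333 = 0.2714
d₁ = [ln(305/306) + (0.063 − 0.033 + 0.47²/2)·0.3333] / 0.2714 = [-0.0033 + 0.0468] / 0.2714 = 0.1605 which rounds to 0.16
d₂ = d₁ − σ√T = 0.1605 − 0.2714 = -0.1109 which rounds to -0.11
exp(−qT) = exp(−0.033·0.3333) = 0.9891;  exp(−rT) = exp(−0.063·0.3333) = 0.9792
C = 305·0.9891·N(0.16) − 306·0.9792·N(-0.11) = 305·0.9891·0.5636 − 306·0.9792·0.4562 = 170.0243 − 136.6936 = 33.3307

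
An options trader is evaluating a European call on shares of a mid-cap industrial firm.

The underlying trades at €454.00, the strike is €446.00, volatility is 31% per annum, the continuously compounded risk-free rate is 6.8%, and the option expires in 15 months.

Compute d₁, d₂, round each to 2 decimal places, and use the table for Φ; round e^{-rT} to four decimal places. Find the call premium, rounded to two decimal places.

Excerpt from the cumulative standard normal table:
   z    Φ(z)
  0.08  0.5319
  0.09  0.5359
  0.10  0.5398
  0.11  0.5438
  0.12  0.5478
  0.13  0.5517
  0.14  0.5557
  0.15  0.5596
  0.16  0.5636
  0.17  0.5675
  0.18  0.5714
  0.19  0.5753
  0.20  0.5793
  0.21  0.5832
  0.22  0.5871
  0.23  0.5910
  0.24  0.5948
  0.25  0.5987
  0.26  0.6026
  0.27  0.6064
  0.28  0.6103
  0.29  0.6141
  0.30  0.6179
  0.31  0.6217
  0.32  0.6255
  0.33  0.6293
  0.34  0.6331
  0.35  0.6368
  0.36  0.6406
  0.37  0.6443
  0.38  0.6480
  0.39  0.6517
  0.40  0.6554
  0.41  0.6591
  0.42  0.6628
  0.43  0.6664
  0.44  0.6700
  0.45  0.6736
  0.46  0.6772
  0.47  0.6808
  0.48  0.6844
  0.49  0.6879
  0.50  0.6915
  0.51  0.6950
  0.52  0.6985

σ√T = 0.31 × 1.1180 = 0.3466
d₁ = [ln(454/446) + (0.068 + 0.31²/2)·1.25] / 0.3466 = [0.0178 + 0.1451] / 0.3466 = 0.4698 ⇒ 0.47
d₂ = d₁ − σ√T = 0.4698 − 0.3466 = 0.1232 ⇒ 0.12
e^(−rT) = e^(−0.068·1.25) = 0.9185
N(d₁) = N(0.47) = 0.6808;  N(d₂) = N(0.12) = 0.5478
C = 454·0.6808 − 446·0.9185·0.5478 = 309.0832 − 224.4068 = 84.6764

€84.68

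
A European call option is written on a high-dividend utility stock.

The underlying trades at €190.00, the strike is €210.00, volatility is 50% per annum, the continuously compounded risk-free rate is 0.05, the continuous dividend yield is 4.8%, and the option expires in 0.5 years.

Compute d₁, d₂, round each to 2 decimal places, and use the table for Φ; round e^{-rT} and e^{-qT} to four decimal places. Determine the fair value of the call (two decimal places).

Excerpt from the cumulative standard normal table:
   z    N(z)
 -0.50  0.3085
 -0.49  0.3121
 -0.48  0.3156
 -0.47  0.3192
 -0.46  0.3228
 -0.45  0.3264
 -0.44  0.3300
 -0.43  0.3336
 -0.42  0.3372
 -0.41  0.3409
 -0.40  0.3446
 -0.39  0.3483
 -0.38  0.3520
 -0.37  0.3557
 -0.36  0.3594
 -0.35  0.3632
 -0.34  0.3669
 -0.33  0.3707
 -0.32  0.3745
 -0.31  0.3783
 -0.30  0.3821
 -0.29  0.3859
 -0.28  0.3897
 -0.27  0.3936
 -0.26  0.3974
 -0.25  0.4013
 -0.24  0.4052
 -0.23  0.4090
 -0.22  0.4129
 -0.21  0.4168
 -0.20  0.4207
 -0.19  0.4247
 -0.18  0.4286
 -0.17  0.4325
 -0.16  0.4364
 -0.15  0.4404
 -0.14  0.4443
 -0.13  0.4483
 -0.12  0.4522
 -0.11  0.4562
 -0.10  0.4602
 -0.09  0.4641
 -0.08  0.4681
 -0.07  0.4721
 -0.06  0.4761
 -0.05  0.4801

€19.25

σ√T = 0.5 × 0.7071 = 0.3536
d₁ = [ln(190/210) + (0.05 − 0.048 + ½·0.5²)·0.5] / (σ√T) = (-0.1001 + 0.0635) / 0.3536 = -0.1035 ≈ -0.10
d₂ = -0.1035 − 0.3536 = -0.4570 ≈ -0.46
e^(−qT) = e^(−0.048·0.5) = 0.9763;  e^(−rT) = e^(−0.05·0.5) = 0.9753
N(d₁) = N(-0.10) = 0.4602;  N(d₂) = N(-0.46) = 0.3228
C = 190·0.9763·0.4602 − 210·0.9753·0.3228 = 85.3657 − 66.1136 = 19.2521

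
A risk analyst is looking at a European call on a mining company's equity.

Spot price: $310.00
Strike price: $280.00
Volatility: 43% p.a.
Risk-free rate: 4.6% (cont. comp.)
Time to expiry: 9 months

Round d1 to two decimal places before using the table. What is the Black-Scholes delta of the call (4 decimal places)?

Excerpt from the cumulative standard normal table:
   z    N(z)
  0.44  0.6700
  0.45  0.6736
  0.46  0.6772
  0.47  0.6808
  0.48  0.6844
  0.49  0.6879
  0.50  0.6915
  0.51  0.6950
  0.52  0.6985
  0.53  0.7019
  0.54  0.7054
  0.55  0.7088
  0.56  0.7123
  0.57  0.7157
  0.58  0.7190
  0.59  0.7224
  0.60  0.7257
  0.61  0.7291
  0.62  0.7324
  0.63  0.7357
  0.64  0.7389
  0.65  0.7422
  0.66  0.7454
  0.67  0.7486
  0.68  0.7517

0.7088

T = 0.75;  σ√T = 0.3724
d₁ = [ln(310/280) + (0.046 + ½·0.43²)·0.75] / (σ√T) = (0.1018 + 0.1038) / 0.3724 = 0.5522 ≈ 0.55
N(d₁) = N(0.55) = 0.7088
Δ_call = N(d₁) = 0.7088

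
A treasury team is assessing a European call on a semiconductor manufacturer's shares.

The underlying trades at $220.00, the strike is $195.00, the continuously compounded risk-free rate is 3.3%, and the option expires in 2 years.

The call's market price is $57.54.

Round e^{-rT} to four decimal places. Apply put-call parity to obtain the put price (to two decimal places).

$20.08

exp(−rT) = exp(−0.033·2) = 0.9361
Put-call parity: C − P = S − K·e^(−rT) = 220 − 195·0.9361 = 220 − 182.5395 = 37.4605
P = C − (C − P) = 57.54 − (37.4605) = 20.0795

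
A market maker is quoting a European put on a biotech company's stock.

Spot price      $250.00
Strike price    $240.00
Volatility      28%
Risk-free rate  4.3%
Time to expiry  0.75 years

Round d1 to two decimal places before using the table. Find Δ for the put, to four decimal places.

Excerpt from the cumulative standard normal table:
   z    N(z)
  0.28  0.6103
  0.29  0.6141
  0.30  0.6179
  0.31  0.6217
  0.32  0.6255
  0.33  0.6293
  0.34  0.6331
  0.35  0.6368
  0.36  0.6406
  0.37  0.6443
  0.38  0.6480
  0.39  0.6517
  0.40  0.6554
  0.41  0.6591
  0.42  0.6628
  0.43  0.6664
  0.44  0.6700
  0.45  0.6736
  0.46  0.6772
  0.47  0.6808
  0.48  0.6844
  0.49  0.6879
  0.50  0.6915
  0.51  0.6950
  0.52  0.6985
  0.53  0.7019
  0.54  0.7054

-0.3372

σ√T = 0.28·√0.75 = 0.2425
ln(S/K) + (r + σ²/2)T = ln(250/240) + (0.043 + 0.28²/2)·0.75 = 0.0408 + 0.0616 = 0.1025
d₁ = 0.1025 / 0.2425 = 0.4226 ⇒ 0.42
N(d₁) = N(0.42) = 0.6628
Δ_put = N(d₁) − 1 = 0.6628 − 1 = -0.3372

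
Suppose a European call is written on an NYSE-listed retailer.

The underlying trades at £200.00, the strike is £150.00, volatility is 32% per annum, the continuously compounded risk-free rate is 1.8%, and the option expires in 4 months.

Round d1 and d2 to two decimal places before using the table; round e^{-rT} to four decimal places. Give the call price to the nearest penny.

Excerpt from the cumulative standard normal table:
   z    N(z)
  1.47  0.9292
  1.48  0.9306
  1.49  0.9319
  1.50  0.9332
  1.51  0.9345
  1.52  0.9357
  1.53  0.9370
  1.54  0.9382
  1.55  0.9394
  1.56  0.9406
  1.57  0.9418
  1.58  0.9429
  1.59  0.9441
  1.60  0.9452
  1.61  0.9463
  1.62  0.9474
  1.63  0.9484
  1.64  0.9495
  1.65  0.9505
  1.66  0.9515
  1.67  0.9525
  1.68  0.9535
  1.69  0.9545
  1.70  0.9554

£51.56

T = 0.3333;  σ√T = 0.1848
d₁ = [ln(200/150) + (0.018 + ½·0.32²)·0.3333] / (σ√T) = (0.2877 + 0.0231) / 0.1848 = 1.6820 ≈ 1.68
d₂ = 1.6820 − 0.1848 = 1.4972 ≈ 1.50
exp(−rT) = exp(−0.018·0.3333) = 0.9940
N(d₁) = N(1.68) = 0.9535;  N(d₂) = N(1.50) = 0.9332
C = 200·0.9535 − 150·0.9940·0.9332 = 190.7000 − 139.1401 = 51.5599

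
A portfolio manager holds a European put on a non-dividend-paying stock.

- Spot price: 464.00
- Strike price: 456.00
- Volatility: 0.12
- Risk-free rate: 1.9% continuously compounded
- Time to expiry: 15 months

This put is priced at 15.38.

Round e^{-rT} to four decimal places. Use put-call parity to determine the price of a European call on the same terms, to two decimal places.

34.10

exp(−rT) = exp(−0.019·1.25) = 0.9765
Put-call parity: C − P = S − K·e^(−rT) = 464 − 456·0.9765 = 464 − 445.2840 = 18.7160
C = P + (C − P) = 15.38 + (18.7160) = 34.0960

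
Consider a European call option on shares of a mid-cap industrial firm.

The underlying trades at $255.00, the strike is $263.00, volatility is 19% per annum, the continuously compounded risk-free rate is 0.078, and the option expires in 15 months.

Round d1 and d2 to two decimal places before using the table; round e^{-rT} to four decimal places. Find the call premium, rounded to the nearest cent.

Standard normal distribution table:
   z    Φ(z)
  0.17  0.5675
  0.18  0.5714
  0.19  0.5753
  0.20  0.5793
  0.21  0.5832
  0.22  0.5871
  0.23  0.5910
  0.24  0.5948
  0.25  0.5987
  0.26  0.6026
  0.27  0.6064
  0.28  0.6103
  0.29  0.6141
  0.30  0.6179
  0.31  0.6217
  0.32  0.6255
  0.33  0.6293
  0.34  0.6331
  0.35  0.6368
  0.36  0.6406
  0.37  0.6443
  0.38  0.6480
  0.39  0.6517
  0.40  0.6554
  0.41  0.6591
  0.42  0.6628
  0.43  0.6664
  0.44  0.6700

σ√T = 0.19 × 1.1180 = 0.2124
d₁ = [ln(255/263) + (0.078 + 0.19²/2)·1.25] / 0.2124 = [-0.0309 + 0.1201] / 0.2124 = 0.4198 ⇒ 0.42
d₂ = d₁ − σ√T = 0.4198 − 0.2124 = 0.2074 ⇒ 0.21
exp(−rT) = exp(−0.078·1.25) = 0.9071
N(d₁) = N(0.42) = 0.6628;  N(d₂) = N(0.21) = 0.5832
C = 255·0.6628 − 263·0.9071·0.5832 = 169.0140 − 139.1324 = 29.8816

$29.88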